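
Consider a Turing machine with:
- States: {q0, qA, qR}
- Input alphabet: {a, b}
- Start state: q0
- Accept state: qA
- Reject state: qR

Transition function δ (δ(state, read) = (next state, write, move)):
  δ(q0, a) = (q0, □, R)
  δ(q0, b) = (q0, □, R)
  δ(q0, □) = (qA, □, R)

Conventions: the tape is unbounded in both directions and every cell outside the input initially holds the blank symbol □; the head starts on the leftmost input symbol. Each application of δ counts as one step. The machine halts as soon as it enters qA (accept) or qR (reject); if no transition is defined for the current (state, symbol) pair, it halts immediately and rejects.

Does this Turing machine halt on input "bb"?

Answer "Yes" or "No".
Step 0: [q0]bb (head at position 0)
Step 1: δ(q0, b) = (q0, □, R)  ⊢  □[q0]b (head at position 1)
Step 2: δ(q0, b) = (q0, □, R)  ⊢  □□[q0]□ (head at position 2)
Step 3: δ(q0, □) = (qA, □, R)  ⊢  □□□[qA]□ (head at position 3)
The machine is in qA, so it halts and accepts.
It halts after 3 steps.

Final answer: Yes - halts after 3 steps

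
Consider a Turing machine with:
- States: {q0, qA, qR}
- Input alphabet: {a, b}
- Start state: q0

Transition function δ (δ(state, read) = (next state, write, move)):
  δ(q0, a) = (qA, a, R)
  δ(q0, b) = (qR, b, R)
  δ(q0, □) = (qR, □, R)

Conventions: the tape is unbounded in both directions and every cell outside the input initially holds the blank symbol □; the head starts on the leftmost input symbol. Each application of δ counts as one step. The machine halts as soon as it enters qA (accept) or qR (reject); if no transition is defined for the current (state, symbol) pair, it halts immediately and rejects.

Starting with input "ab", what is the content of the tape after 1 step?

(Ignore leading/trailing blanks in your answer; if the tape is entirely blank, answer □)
Step 0: [q0]ab (head at position 0)
Step 1: δ(q0, a) = (qA, a, R)  ⊢  a[qA]b (head at position 1)
Tape after 1 step (ignoring surrounding blanks): ab

Final answer: Tape: ab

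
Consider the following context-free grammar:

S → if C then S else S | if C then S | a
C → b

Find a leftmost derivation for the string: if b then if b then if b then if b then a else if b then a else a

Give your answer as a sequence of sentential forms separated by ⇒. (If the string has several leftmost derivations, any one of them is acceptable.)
Start with S.
Step 1: the leftmost non-terminal is S; apply S → if C then S else S:  if C then S else S
Step 2: the leftmost non-terminal is C; apply C → b:  if b then S else S
Step 3: the leftmost non-terminal is S; apply S → if C then S:  if b then if C then S else S
Step 4: the leftmost non-terminal is C; apply C → b:  if b then if b then S else S
Step 5: the leftmost non-terminal is S; apply S → if C then S:  if b then if b then if C then S else S
Step 6: the leftmost non-terminal is C; apply C → b:  if b then if b then if b then S else S
Step 7: the leftmost non-terminal is S; apply S → if C then S:  if b then if b then if b then if C then S else S
Step 8: the leftmost non-terminal is C; apply C → b:  if b then if b then if b then if b then S else S
Step 9: the leftmost non-terminal is S; apply S → a:  if b then if b then if b then if b then a else S
Step 10: the leftmost non-terminal is S; apply S → if C then S else S:  if b then if b then if b then if b then a else if C then S else S
Step 11: the leftmost non-terminal is C; apply C → b:  if b then if b then if b then if b then a else if b then S else S
Step 12: the leftmost non-terminal is S; apply S → a:  if b then if b then if b then if b then a else if b then a else S
Step 13: the leftmost non-terminal is S; apply S → a:  if b then if b then if b then if b then a else if b then a else a

Final answer: S ⇒ if C then S else S ⇒ if b then S else S ⇒ if b then if C then S else S ⇒ if b then if b then S else S ⇒ if b then if b then if C then S else S ⇒ if b then if b then if b then S else S ⇒ if b then if b then if b then if C then S else S ⇒ if b then if b then if b then if b then S else S ⇒ if b then if b then if b then if b then a else S ⇒ if b then if b then if b then if b then a else if C then S else S ⇒ if b then if b then if b then if b then a else if b then S else S ⇒ if b then if b then if b then if b then a else if b then a else S ⇒ if b then if b then if b then if b then a else if b then a else a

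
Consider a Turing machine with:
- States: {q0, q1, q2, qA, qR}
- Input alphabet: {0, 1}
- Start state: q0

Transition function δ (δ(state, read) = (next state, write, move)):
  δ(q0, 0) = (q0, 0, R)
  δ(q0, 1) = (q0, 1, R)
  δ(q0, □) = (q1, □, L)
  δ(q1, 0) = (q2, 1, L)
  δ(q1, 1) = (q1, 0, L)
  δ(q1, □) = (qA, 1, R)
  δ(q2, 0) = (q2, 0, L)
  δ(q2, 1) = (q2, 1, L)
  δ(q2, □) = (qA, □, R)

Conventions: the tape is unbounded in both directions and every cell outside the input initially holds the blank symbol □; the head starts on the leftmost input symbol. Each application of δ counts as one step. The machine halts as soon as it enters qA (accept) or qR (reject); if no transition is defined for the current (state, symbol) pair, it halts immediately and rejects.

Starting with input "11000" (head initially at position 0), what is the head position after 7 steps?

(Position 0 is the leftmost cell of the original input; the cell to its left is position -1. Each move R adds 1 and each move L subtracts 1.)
Step 0: [q0]11000 (head at position 0)
Step 1: δ(q0, 1) = (q0, 1, R)  ⊢  1[q0]1000 (head at position 1)
Step 2: δ(q0, 1) = (q0, 1, R)  ⊢  11[q0]000 (head at position 2)
Step 3: δ(q0, 0) = (q0, 0, R)  ⊢  110[q0]00 (head at position 3)
Step 4: δ(q0, 0) = (q0, 0, R)  ⊢  1100[q0]0 (head at position 4)
Step 5: δ(q0, 0) = (q0, 0, R)  ⊢  11000[q0]□ (head at position 5)
Step 6: δ(q0, □) = (q1, □, L)  ⊢  1100[q1]0□ (head at position 4)
Step 7: δ(q1, 0) = (q2, 1, L)  ⊢  110[q2]01□ (head at position 3)
Head position after 7 steps: 3

Final answer: Position 3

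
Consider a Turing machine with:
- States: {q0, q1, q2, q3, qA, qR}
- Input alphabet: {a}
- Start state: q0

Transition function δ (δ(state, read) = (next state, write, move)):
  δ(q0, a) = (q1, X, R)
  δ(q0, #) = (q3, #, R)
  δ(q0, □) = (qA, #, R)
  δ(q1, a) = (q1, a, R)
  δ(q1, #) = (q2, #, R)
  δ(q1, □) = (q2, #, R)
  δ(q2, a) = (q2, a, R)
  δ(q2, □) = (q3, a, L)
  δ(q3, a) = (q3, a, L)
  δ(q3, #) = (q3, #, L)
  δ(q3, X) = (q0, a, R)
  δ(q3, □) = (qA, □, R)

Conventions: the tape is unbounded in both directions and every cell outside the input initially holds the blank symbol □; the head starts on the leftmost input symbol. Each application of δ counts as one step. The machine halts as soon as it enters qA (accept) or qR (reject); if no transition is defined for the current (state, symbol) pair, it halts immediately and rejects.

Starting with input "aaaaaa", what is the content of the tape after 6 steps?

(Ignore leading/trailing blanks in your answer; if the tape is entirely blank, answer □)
Step 0: [q0]aaaaaa (head at position 0)
Step 1: δ(q0, a) = (q1, X, R)  ⊢  X[q1]aaaaa (head at position 1)
Step 2: δ(q1, a) = (q1, a, R)  ⊢  Xa[q1]aaaa (head at position 2)
Step 3: δ(q1, a) = (q1, a, R)  ⊢  Xaa[q1]aaa (head at position 3)
Step 4: δ(q1, a) = (q1, a, R)  ⊢  Xaaa[q1]aa (head at position 4)
Step 5: δ(q1, a) = (q1, a, R)  ⊢  Xaaaa[q1]a (head at position 5)
Step 6: δ(q1, a) = (q1, a, R)  ⊢  Xaaaaa[q1]□ (head at position 6)
Tape after 6 steps (ignoring surrounding blanks): Xaaaaa

Final answer: Tape: Xaaaaa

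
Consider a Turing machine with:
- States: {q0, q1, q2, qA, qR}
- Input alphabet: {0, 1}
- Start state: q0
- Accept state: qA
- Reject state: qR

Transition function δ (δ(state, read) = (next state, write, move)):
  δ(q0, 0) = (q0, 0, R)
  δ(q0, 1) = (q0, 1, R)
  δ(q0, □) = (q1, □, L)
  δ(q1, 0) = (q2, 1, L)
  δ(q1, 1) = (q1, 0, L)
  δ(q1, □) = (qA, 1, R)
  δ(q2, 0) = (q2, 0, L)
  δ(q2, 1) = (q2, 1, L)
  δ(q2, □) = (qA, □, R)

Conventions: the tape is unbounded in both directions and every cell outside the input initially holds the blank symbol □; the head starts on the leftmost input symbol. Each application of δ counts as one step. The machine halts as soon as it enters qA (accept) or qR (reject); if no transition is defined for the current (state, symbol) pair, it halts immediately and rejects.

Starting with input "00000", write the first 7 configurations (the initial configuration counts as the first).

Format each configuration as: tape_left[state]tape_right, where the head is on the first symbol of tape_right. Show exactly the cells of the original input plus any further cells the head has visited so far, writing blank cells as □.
Step 0: [q0]00000 (head at position 0)
Step 1: δ(q0, 0) = (q0, 0, R)  ⊢  0[q0]0000 (head at position 1)
Step 2: δ(q0, 0) = (q0, 0, R)  ⊢  00[q0]000 (head at position 2)
Step 3: δ(q0, 0) = (q0, 0, R)  ⊢  000[q0]00 (head at position 3)
Step 4: δ(q0, 0) = (q0, 0, R)  ⊢  0000[q0]0 (head at position 4)
Step 5: δ(q0, 0) = (q0, 0, R)  ⊢  00000[q0]□ (head at position 5)
Step 6: δ(q0, □) = (q1, □, L)  ⊢  0000[q1]0□ (head at position 4)

Final answer: [q0]00000 ⊢ 0[q0]0000 ⊢ 00[q0]000 ⊢ 000[q0]00 ⊢ 0000[q0]0 ⊢ 00000[q0]□ ⊢ 0000[q1]0□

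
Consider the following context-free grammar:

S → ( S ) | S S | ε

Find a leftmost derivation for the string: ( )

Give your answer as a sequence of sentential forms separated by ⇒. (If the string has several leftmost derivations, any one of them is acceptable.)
Start with S.
Step 1: the leftmost non-terminal is S; apply S → ( S ):  ( S )
Step 2: the leftmost non-terminal is S; apply S → ε:  ( )

Final answer: S ⇒ ( S ) ⇒ ( )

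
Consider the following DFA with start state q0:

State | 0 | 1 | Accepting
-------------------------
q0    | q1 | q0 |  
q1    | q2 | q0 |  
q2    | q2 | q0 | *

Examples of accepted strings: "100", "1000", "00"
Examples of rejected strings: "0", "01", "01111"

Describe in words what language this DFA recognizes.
binary strings ending with '00'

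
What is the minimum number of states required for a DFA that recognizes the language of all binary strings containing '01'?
Language: binary strings containing '01'
Lower bound (Myhill–Nerode): the prefixes ε, 0, 01 are pairwise distinguishable:
  ε vs 01: suffix ε distinguishes them (ε is rejected, 01 is accepted)
  0 vs 01: suffix ε distinguishes them (0 is rejected, 01 is accepted)
  ε vs 0: suffix 1 distinguishes them (ε·1 = 1 is rejected, 0·1 = 01 is accepted)
So any DFA needs at least 3 states.
Upper bound: a DFA with 3 states exists (one state per class above: 'no progress', 'last symbol 0', and 'seen 01' (accepting sink)).
Minimum states: 3

Final answer: 3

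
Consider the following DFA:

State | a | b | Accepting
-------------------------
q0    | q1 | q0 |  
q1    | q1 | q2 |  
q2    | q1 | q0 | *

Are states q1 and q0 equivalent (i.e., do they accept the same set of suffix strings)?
Try the suffix "b".
From q1: q1 → q2 — accepting.
From q0: q0 → q0 — not accepting.
The two states disagree on this suffix, so they are not equivalent.

Final answer: No. Distinguishing string: "b" - accepted from q1 but not from q0.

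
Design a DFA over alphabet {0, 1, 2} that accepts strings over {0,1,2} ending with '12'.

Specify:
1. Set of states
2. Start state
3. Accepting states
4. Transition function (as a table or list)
One valid DFA (any DFA recognizing the same language is acceptable):
States: {q0, q1, q2}
Start: q0
Accepting: {q2}
Transitions (accepting states marked with *):
State | 0 | 1 | 2 | Accepting
-----------------------------
q0    | q0 | q1 | q0 |  
q1    | q0 | q1 | q2 |  
q2    | q0 | q1 | q0 | *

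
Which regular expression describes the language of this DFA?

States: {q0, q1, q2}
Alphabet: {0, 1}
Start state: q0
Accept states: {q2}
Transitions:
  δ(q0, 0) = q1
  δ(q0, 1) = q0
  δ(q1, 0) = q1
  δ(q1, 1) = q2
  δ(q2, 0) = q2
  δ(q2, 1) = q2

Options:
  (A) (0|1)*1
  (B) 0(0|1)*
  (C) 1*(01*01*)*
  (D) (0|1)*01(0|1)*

Testing sample strings against the DFA:
  '00' -> rejected
  '0000' -> rejected
  '1010' -> accepted
  '01' -> accepted
Checking each option for a counterexample:
  (A) (0|1)*1: '1' is rejected by the DFA but matches the regex → eliminated
  (B) 0(0|1)*: '0' is rejected by the DFA but matches the regex → eliminated
  (C) 1*(01*01*)*: ε is rejected by the DFA but matches the regex → eliminated
  (D) (0|1)*01(0|1)*: agrees with the DFA on all strings of length ≤ 4
Only (D) (0|1)*01(0|1)* is consistent with the DFA.

Final answer: (D) (0|1)*01(0|1)*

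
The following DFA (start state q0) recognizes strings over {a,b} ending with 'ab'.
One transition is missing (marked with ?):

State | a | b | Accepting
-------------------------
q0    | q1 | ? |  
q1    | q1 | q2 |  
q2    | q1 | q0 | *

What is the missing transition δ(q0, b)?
q0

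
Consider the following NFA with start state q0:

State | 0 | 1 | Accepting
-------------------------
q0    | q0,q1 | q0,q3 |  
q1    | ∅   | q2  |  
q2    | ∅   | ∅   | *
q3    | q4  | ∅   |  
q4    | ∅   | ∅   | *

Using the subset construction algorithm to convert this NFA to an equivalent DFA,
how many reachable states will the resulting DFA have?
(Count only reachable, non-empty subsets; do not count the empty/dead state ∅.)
Start subset: {q0}
{q0}: on 0 → {q0, q1}, on 1 → {q0, q3}
{q0, q1}: on 0 → {q0, q1}, on 1 → {q0, q2, q3}
{q0, q3}: on 0 → {q0, q1, q4}, on 1 → {q0, q3}
{q0, q2, q3}: on 0 → {q0, q1, q4}, on 1 → {q0, q3}
{q0, q1, q4}: on 0 → {q0, q1}, on 1 → {q0, q2, q3}
Reachable non-empty subsets: {q0}, {q0, q1}, {q0, q3}, {q0, q2, q3}, {q0, q1, q4} — 5 in total.

Final answer: 5 states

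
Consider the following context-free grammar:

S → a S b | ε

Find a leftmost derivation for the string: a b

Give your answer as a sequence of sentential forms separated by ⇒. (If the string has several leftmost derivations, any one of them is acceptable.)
Start with S.
Step 1: the leftmost non-terminal is S; apply S → a S b:  a S b
Step 2: the leftmost non-terminal is S; apply S → ε:  a b

Final answer: S ⇒ a S b ⇒ a b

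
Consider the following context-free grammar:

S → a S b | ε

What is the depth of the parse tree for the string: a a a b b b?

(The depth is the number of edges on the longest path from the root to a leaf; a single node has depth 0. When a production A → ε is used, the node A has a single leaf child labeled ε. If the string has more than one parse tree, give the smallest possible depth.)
The only parse tree applies S → a S b 3 times (once per matching a…b pair) and then S → ε.
The S nodes sit at depths 0, 1, …, 3; the innermost S (depth 3) has the single child ε at depth 4.
The terminal leaves a, b are at depths 1..3, so the longest root-to-leaf path is S → S → … → S → ε with 4 edges.
Depth = 4.

Final answer: 4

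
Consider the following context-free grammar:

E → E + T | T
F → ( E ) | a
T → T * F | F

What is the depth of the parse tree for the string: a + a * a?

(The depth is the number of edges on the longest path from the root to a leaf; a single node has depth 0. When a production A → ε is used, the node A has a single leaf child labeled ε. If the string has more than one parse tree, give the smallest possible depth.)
The grammar is unambiguous; the parse tree of a + a * a is:
E → E + T at the root (depth 0).
  Left E (depth 1) → T (2) → F (3) → a (4).
  Right T (depth 1) → T * F; that T (2) → F (3) → a (4); F (2) → a (3).
The longest root-to-leaf paths have 4 edges.
Depth = 4.

Final answer: 4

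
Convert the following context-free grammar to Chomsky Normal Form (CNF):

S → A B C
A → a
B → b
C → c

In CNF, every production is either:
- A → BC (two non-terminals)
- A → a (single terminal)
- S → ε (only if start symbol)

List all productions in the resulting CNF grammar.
The grammar has no ε-productions or unit productions to eliminate.
A → a is already in CNF (single terminal) – keep it.
B → b is already in CNF (single terminal) – keep it.
C → c is already in CNF (single terminal) – keep it.
S → A B C has 3 symbols on the right: break it into binary productions S → A X0, X0 → B C.
Resulting CNF grammar (5 productions): A → a; B → b; C → c; S → A X0; X0 → B C

Final answer: A → a; B → b; C → c; S → A X0; X0 → B C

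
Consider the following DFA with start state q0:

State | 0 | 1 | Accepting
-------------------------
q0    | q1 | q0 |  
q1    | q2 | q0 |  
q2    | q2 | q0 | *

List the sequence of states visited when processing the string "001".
q0 → q1 → q2 → q0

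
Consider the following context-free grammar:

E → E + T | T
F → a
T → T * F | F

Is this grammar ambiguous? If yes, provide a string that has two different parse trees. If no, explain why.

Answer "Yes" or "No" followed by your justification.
This is the standard stratified expression grammar: '+' is introduced only by the left-recursive rule E → E + T and '*' only by the left-recursive rule T → T * F, with F → a. For any string, the last '+' must be the one produced at the root E (everything after it is a T containing no '+'), and likewise within each T the last '*' is produced at its root. This fixes the parse tree uniquely (left-associative, '*' binding tighter than '+'), so every string has exactly one parse tree.

Final answer: No - the grammar is unambiguous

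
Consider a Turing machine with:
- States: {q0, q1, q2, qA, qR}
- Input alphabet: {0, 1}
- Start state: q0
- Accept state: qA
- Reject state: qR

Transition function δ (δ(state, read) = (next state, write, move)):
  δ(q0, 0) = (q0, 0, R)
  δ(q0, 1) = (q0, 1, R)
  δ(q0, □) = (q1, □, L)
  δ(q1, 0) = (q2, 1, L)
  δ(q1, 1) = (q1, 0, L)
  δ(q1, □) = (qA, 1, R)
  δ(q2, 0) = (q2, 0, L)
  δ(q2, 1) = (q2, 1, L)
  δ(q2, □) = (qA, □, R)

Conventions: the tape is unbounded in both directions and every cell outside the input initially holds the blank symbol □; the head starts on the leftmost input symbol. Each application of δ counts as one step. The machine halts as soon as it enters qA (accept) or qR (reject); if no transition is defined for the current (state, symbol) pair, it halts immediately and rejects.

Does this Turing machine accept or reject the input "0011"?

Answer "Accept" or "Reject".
Step 0: [q0]0011 (head at position 0)
Step 1: δ(q0, 0) = (q0, 0, R)  ⊢  0[q0]011 (head at position 1)
Step 2: δ(q0, 0) = (q0, 0, R)  ⊢  00[q0]11 (head at position 2)
Step 3: δ(q0, 1) = (q0, 1, R)  ⊢  001[q0]1 (head at position 3)
Step 4: δ(q0, 1) = (q0, 1, R)  ⊢  0011[q0]□ (head at position 4)
Step 5: δ(q0, □) = (q1, □, L)  ⊢  001[q1]1□ (head at position 3)
Step 6: δ(q1, 1) = (q1, 0, L)  ⊢  00[q1]10□ (head at position 2)
Step 7: δ(q1, 1) = (q1, 0, L)  ⊢  0[q1]000□ (head at position 1)
Step 8: δ(q1, 0) = (q2, 1, L)  ⊢  [q2]0100□ (head at position 0)
Step 9: δ(q2, 0) = (q2, 0, L)  ⊢  [q2]□0100□ (head at position -1)
Step 10: δ(q2, □) = (qA, □, R)  ⊢  □[qA]0100□ (head at position 0)
The machine is in qA, so it halts and accepts.

Final answer: Accept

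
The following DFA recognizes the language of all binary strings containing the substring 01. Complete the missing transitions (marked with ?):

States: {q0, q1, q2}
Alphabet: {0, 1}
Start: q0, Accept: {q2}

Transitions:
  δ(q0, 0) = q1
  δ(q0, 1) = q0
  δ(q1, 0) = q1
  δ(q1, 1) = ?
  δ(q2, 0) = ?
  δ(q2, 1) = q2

What each state remembers (consistent with the given transitions and accept states):
  q0: 01 not seen yet and the last symbol was not 0
  q1: 01 not seen yet and the last symbol was 0
  q2: the substring 01 has already been seen
Filling in the missing entries:
  δ(q1, 1): in q1 (01 not seen yet and the last symbol was 0), after reading 1 we have: the substring 01 has already been seen → q2
  δ(q2, 0): in q2 (the substring 01 has already been seen), after reading 0 we have: the substring 01 has already been seen → q2

Final answer: δ(q1, 1) = q2; δ(q2, 0) = q2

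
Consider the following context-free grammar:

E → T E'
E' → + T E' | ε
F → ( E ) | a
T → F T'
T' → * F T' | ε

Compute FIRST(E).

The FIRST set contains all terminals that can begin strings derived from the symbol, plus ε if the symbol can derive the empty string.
FIRST(F): F → ( E ) contributes '(' and F → a contributes 'a', so FIRST(F) = {(, a}. F is not nullable.
FIRST(T): T → F T' begins with F, and F is not nullable, so FIRST(T) = FIRST(F) = {(, a}.
FIRST(E): E → T E' begins with T, and T is not nullable, so FIRST(E) = FIRST(T) = {(, a}.

Final answer: {(, a}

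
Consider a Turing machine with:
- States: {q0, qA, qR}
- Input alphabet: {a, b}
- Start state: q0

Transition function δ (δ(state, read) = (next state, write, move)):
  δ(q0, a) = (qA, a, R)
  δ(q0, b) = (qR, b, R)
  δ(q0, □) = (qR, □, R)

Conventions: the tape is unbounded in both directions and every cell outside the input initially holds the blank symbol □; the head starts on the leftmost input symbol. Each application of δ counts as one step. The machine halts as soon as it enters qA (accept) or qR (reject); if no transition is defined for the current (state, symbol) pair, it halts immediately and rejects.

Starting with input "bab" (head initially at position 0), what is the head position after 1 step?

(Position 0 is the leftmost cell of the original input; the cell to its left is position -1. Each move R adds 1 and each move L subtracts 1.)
Step 0: [q0]bab (head at position 0)
Step 1: δ(q0, b) = (qR, b, R)  ⊢  b[qR]ab (head at position 1)
Head position after 1 step: 1

Final answer: Position 1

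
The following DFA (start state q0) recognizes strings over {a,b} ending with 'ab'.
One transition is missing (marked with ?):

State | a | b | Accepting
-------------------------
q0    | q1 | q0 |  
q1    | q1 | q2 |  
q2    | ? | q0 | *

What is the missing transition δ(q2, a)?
q1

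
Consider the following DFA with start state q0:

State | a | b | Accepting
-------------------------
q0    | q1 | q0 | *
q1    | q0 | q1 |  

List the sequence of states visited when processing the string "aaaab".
q0 → q1 → q0 → q1 → q0 → q0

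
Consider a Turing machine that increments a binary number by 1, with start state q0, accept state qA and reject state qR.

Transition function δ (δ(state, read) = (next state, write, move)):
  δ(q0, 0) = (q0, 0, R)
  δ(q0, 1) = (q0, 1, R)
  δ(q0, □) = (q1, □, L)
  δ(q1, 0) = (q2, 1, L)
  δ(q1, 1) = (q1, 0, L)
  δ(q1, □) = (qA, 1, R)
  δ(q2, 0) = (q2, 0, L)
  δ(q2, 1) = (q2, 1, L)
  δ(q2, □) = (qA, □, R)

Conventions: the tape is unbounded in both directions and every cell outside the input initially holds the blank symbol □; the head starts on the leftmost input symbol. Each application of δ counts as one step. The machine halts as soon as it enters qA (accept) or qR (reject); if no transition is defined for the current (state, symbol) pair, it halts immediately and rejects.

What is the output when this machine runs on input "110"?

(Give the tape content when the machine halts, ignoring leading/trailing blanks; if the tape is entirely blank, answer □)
Step 0: [q0]110 (head at position 0)
Step 1: δ(q0, 1) = (q0, 1, R)  ⊢  1[q0]10 (head at position 1)
Step 2: δ(q0, 1) = (q0, 1, R)  ⊢  11[q0]0 (head at position 2)
Step 3: δ(q0, 0) = (q0, 0, R)  ⊢  110[q0]□ (head at position 3)
Step 4: δ(q0, □) = (q1, □, L)  ⊢  11[q1]0□ (head at position 2)
Step 5: δ(q1, 0) = (q2, 1, L)  ⊢  1[q2]11□ (head at position 1)
Step 6: δ(q2, 1) = (q2, 1, L)  ⊢  [q2]111□ (head at position 0)
Step 7: δ(q2, 1) = (q2, 1, L)  ⊢  [q2]□111□ (head at position -1)
Step 8: δ(q2, □) = (qA, □, R)  ⊢  □[qA]111□ (head at position 0)
The machine is in qA, so it halts and accepts.
Tape content when halted (ignoring surrounding blanks): 111

Final answer: Output: 111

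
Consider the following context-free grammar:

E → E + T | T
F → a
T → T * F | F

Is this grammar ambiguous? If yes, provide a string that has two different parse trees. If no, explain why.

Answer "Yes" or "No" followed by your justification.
This is the standard stratified expression grammar: '+' is introduced only by the left-recursive rule E → E + T and '*' only by the left-recursive rule T → T * F, with F → a. For any string, the last '+' must be the one produced at the root E (everything after it is a T containing no '+'), and likewise within each T the last '*' is produced at its root. This fixes the parse tree uniquely (left-associative, '*' binding tighter than '+'), so every string has exactly one parse tree.

Final answer: No - the grammar is unambiguous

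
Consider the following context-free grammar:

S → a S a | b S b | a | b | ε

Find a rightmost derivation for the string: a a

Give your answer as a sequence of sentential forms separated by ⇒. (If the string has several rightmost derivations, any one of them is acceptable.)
Start with S.
Step 1: the rightmost non-terminal is S; apply S → a S a:  a S a
Step 2: the rightmost non-terminal is S; apply S → ε:  a a

Final answer: S ⇒ a S a ⇒ a a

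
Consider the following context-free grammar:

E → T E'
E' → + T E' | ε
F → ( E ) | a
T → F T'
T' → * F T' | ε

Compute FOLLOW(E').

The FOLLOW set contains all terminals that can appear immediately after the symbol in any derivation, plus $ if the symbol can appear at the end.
Useful FIRST sets: FIRST(E') = {+, ε}, FIRST(T') = {*, ε} (both E' and T' are nullable).
FOLLOW(E): E is the start symbol → $; E appears in F → ( E ) followed by ')' → FOLLOW(E) = {), $}.
FOLLOW(E'): E' appears at the right end of E → T E' and of E' → + T E', so FOLLOW(E') ⊇ FOLLOW(E) (the second occurrence adds nothing new). FOLLOW(E') = {), $}.

Final answer: {$, )}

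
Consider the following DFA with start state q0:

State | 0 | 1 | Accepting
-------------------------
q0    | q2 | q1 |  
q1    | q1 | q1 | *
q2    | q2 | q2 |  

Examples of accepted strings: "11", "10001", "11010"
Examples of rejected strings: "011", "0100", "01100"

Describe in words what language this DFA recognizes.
non-empty binary strings starting with 1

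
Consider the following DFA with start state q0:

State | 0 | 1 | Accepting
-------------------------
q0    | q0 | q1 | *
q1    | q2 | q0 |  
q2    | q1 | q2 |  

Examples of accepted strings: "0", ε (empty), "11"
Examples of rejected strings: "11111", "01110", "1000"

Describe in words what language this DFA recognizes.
binary numbers divisible by 3 (treating the string as a binary integer; leading zeros allowed, the empty string counts as 0)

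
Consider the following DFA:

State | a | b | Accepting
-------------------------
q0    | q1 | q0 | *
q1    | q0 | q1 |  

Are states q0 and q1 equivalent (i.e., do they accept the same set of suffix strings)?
Try the suffix ε (the empty string).
From q0: q0 — accepting.
From q1: q1 — not accepting.
The two states disagree on this suffix, so they are not equivalent.

Final answer: No. Distinguishing string: ε (the empty string) - accepted from q0 but not from q1.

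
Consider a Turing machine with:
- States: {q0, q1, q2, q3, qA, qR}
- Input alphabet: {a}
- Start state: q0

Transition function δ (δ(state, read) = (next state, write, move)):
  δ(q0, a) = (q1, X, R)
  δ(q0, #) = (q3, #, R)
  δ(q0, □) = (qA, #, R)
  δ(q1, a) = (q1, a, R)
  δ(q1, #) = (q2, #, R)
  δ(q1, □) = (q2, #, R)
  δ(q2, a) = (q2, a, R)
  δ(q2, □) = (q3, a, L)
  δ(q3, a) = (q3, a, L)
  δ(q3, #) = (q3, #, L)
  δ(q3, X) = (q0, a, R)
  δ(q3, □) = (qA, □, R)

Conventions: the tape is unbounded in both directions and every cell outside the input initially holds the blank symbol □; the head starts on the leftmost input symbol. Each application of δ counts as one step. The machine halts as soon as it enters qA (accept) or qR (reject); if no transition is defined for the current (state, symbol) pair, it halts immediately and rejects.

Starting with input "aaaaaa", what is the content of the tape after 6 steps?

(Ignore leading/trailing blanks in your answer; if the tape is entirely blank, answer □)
Step 0: [q0]aaaaaa (head at position 0)
Step 1: δ(q0, a) = (q1, X, R)  ⊢  X[q1]aaaaa (head at position 1)
Step 2: δ(q1, a) = (q1, a, R)  ⊢  Xa[q1]aaaa (head at position 2)
Step 3: δ(q1, a) = (q1, a, R)  ⊢  Xaa[q1]aaa (head at position 3)
Step 4: δ(q1, a) = (q1, a, R)  ⊢  Xaaa[q1]aa (head at position 4)
Step 5: δ(q1, a) = (q1, a, R)  ⊢  Xaaaa[q1]a (head at position 5)
Step 6: δ(q1, a) = (q1, a, R)  ⊢  Xaaaaa[q1]□ (head at position 6)
Tape after 6 steps (ignoring surrounding blanks): Xaaaaa

Final answer: Tape: Xaaaaa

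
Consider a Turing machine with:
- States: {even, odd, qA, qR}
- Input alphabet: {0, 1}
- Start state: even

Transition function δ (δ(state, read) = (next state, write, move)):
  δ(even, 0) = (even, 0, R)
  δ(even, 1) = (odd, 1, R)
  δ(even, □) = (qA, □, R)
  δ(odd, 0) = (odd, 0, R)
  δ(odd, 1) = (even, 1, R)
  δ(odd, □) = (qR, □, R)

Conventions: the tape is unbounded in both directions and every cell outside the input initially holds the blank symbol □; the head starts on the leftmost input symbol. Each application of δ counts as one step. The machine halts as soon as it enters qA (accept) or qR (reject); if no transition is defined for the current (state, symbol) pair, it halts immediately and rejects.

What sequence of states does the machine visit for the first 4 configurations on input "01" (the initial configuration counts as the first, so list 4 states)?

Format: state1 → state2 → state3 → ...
Step 0: [even]01 (head at position 0)
Step 1: δ(even, 0) = (even, 0, R)  ⊢  0[even]1 (head at position 1)
Step 2: δ(even, 1) = (odd, 1, R)  ⊢  01[odd]□ (head at position 2)
Step 3: δ(odd, □) = (qR, □, R)  ⊢  01□[qR]□ (head at position 3)
Reading off the states of these 4 configurations: even → even → odd → qR

Final answer: even → even → odd → qR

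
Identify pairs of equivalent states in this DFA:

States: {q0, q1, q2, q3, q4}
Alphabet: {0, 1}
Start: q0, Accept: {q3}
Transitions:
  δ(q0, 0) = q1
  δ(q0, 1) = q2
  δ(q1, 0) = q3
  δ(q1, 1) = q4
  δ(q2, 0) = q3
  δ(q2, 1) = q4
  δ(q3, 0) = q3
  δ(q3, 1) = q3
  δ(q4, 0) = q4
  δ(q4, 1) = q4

Using the table-filling algorithm:
Round 0 – mark pairs where exactly one state is accepting: (q0,q3), (q1,q3), (q2,q3), (q3,q4)
Round 1 – newly marked: (q0,q1) [on 0: q1 vs q3, already marked]; (q0,q2) [on 0: q1 vs q3, already marked]; (q1,q4) [on 0: q3 vs q4, already marked]; (q2,q4) [on 0: q3 vs q4, already marked]
Round 2 – newly marked: (q0,q4) [on 0: q1 vs q4, already marked]
No further pairs can be marked.
(q1, q2) unmarked: δ(q1,0)=q3, δ(q2,0)=q3; δ(q1,1)=q4, δ(q2,1)=q4 → equivalent
Equivalent pairs: (q1, q2)

Final answer: Equivalent pairs: (q1, q2)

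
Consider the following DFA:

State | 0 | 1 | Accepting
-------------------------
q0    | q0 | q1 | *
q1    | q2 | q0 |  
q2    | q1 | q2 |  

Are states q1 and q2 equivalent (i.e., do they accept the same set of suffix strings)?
Try the suffix "1".
From q1: q1 → q0 — accepting.
From q2: q2 → q2 — not accepting.
The two states disagree on this suffix, so they are not equivalent.

Final answer: No. Distinguishing string: "1" - accepted from q1 but not from q2.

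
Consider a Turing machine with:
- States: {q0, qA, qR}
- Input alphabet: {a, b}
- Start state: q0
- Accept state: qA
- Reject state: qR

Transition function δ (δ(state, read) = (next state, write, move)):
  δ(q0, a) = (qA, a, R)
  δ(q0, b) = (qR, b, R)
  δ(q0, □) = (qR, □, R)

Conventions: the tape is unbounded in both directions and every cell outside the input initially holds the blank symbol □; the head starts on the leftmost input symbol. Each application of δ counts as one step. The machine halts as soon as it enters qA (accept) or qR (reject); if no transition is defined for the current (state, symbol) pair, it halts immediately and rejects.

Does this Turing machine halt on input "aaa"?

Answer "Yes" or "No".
Step 0: [q0]aaa (head at position 0)
Step 1: δ(q0, a) = (qA, a, R)  ⊢  a[qA]aa (head at position 1)
The machine is in qA, so it halts and accepts.
It halts after 1 steps.

Final answer: Yes - halts after 1 steps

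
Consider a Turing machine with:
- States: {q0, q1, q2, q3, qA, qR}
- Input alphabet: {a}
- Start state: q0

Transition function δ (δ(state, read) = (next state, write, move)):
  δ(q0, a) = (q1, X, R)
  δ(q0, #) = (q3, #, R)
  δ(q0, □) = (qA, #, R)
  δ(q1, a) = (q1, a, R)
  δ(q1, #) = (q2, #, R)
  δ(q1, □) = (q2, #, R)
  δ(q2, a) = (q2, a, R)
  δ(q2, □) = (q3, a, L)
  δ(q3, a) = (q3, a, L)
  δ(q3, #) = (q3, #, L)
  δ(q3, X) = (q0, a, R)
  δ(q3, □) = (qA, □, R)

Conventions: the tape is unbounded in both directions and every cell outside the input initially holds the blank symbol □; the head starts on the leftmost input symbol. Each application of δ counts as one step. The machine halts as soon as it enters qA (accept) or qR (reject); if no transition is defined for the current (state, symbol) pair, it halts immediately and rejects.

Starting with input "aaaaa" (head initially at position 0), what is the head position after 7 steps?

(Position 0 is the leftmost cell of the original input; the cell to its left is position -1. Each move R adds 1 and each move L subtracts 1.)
Step 0: [q0]aaaaa (head at position 0)
Step 1: δ(q0, a) = (q1, X, R)  ⊢  X[q1]aaaa (head at position 1)
Step 2: δ(q1, a) = (q1, a, R)  ⊢  Xa[q1]aaa (head at position 2)
Step 3: δ(q1, a) = (q1, a, R)  ⊢  Xaa[q1]aa (head at position 3)
Step 4: δ(q1, a) = (q1, a, R)  ⊢  Xaaa[q1]a (head at position 4)
Step 5: δ(q1, a) = (q1, a, R)  ⊢  Xaaaa[q1]□ (head at position 5)
Step 6: δ(q1, □) = (q2, #, R)  ⊢  Xaaaa#[q2]□ (head at position 6)
Step 7: δ(q2, □) = (q3, a, L)  ⊢  Xaaaa[q3]#a (head at position 5)
Head position after 7 steps: 5

Final answer: Position 5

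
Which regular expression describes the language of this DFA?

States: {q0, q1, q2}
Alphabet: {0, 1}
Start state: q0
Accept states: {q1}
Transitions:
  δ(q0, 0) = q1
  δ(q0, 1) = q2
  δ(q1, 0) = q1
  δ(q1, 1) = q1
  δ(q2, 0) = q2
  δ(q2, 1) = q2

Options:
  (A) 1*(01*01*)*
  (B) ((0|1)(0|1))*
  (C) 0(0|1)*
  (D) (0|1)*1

Testing sample strings against the DFA:
  '001' -> accepted
  '01111' -> accepted
  '11010' -> rejected
  '01' -> accepted
Checking each option for a counterexample:
  (A) 1*(01*01*)*: ε is rejected by the DFA but matches the regex → eliminated
  (B) ((0|1)(0|1))*: ε is rejected by the DFA but matches the regex → eliminated
  (C) 0(0|1)*: agrees with the DFA on all strings of length ≤ 4
  (D) (0|1)*1: '0' is accepted by the DFA but does not match the regex → eliminated
Only (C) 0(0|1)* is consistent with the DFA.

Final answer: (C) 0(0|1)*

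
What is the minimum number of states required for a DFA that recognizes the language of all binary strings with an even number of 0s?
Language: binary strings with an even number of 0s
Lower bound (Myhill–Nerode): the prefixes ε, 0 are pairwise distinguishable:
  ε vs 0: suffix ε distinguishes them (ε has zero 0s (accepted), 0 has one 0 (rejected))
So any DFA needs at least 2 states.
Upper bound: a DFA with 2 states exists (one state per class above).
Minimum states: 2

Final answer: 2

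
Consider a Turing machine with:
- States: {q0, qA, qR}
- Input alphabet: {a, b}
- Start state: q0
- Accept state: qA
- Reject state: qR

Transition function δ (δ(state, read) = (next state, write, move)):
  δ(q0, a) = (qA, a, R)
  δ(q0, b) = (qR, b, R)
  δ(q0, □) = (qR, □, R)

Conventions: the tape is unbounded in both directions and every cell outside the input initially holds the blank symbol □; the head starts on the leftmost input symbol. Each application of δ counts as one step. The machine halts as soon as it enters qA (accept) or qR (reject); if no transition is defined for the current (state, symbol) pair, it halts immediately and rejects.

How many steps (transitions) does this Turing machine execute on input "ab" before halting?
Step 0: [q0]ab (head at position 0)
Step 1: δ(q0, a) = (qA, a, R)  ⊢  a[qA]b (head at position 1)
The machine is in qA, so it halts and accepts.
Number of transitions executed: 1.

Final answer: 1 steps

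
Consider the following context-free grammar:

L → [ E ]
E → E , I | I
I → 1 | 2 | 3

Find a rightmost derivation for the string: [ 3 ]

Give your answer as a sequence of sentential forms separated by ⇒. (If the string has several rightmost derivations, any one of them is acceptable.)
Start with L.
Step 1: the rightmost non-terminal is L; apply L → [ E ]:  [ E ]
Step 2: the rightmost non-terminal is E; apply E → I:  [ I ]
Step 3: the rightmost non-terminal is I; apply I → 3:  [ 3 ]

Final answer: L ⇒ [ E ] ⇒ [ I ] ⇒ [ 3 ]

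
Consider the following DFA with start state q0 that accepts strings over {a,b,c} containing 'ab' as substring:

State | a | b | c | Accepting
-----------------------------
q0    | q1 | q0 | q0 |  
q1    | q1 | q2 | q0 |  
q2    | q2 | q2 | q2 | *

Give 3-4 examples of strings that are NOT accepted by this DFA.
Any strings that end in a non-accepting state work; for example:
"aac": q0 → q1 → q1 → q0; q0 is not accepting → rejected
"bac": q0 → q0 → q1 → q0; q0 is not accepting → rejected
"aacb": q0 → q1 → q1 → q0 → q0; q0 is not accepting → rejected
"acca": q0 → q1 → q0 → q0 → q1; q1 is not accepting → rejected

Final answer: "aac", "bac", "aacb", "acca"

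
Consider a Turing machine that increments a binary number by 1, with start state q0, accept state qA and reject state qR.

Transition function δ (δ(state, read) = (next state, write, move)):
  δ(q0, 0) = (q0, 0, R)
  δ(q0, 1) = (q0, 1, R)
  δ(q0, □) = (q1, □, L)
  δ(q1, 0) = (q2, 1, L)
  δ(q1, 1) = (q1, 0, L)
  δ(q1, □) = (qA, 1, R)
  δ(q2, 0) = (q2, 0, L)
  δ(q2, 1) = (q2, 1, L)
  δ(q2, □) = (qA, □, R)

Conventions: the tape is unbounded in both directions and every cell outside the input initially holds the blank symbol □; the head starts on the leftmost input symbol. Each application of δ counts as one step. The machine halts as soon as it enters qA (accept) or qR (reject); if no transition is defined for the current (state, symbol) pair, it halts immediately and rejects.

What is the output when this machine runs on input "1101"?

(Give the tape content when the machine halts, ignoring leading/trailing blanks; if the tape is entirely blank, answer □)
Step 0: [q0]1101 (head at position 0)
Step 1: δ(q0, 1) = (q0, 1, R)  ⊢  1[q0]101 (head at position 1)
Step 2: δ(q0, 1) = (q0, 1, R)  ⊢  11[q0]01 (head at position 2)
Step 3: δ(q0, 0) = (q0, 0, R)  ⊢  110[q0]1 (head at position 3)
Step 4: δ(q0, 1) = (q0, 1, R)  ⊢  1101[q0]□ (head at position 4)
Step 5: δ(q0, □) = (q1, □, L)  ⊢  110[q1]1□ (head at position 3)
Step 6: δ(q1, 1) = (q1, 0, L)  ⊢  11[q1]00□ (head at position 2)
Step 7: δ(q1, 0) = (q2, 1, L)  ⊢  1[q2]110□ (head at position 1)
Step 8: δ(q2, 1) = (q2, 1, L)  ⊢  [q2]1110□ (head at position 0)
Step 9: δ(q2, 1) = (q2, 1, L)  ⊢  [q2]□1110□ (head at position -1)
Step 10: δ(q2, □) = (qA, □, R)  ⊢  □[qA]1110□ (head at position 0)
The machine is in qA, so it halts and accepts.
Tape content when halted (ignoring surrounding blanks): 1110

Final answer: Output: 1110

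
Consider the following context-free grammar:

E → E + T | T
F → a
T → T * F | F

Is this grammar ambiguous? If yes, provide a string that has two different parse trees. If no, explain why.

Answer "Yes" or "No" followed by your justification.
This is the standard stratified expression grammar: '+' is introduced only by the left-recursive rule E → E + T and '*' only by the left-recursive rule T → T * F, with F → a. For any string, the last '+' must be the one produced at the root E (everything after it is a T containing no '+'), and likewise within each T the last '*' is produced at its root. This fixes the parse tree uniquely (left-associative, '*' binding tighter than '+'), so every string has exactly one parse tree.

Final answer: No - the grammar is unambiguous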